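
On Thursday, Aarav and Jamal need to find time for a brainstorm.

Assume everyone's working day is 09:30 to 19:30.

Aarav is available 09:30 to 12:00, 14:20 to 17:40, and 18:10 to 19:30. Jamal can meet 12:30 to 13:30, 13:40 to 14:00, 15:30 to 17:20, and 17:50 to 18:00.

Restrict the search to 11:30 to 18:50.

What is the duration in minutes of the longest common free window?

110 minutes

Aarav ∩ Jamal: 15:30–17:20.
Restricted to 11:30–18:50: 15:30–17:20.
Single common window of 110 minutes.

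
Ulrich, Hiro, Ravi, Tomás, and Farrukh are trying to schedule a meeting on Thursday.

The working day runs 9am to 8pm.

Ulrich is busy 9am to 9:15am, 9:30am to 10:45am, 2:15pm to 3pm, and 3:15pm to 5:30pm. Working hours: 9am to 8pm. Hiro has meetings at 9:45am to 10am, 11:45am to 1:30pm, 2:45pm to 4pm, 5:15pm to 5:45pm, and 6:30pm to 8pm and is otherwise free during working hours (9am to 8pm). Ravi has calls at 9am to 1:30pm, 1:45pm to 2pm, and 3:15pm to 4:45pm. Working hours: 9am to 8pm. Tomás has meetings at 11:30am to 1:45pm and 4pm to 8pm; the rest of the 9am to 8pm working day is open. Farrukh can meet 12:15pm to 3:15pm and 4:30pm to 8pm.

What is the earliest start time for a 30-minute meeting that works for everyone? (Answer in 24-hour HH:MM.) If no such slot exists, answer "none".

Ulrich free within 09:00–20:00: 09:15–09:30, 10:45–14:15, 15:00–15:15, 17:30–20:00.
Hiro free within 09:00–20:00: 09:00–09:45, 10:00–11:45, 13:30–14:45, 16:00–17:15, 17:45–18:30.
Ravi free within 09:00–20:00: 13:30–13:45, 14:00–15:15, 16:45–20:00.
Tomás free within 09:00–20:00: 09:00–11:30, 13:45–16:00.
Ulrich ∩ Hiro: 09:15–09:30, 10:45–11:45, 13:30–14:15, 17:45–18:30.
Ulrich ∩ Hiro ∩ Ravi: 13:30–13:45, 14:00–14:15, 17:45–18:30.
Ulrich ∩ Hiro ∩ Ravi ∩ Tomás: 14:00–14:15.
Ulrich ∩ Hiro ∩ Ravi ∩ Tomás ∩ Farrukh: 14:00–14:15.
Windows ≥ 30 min: (none).

none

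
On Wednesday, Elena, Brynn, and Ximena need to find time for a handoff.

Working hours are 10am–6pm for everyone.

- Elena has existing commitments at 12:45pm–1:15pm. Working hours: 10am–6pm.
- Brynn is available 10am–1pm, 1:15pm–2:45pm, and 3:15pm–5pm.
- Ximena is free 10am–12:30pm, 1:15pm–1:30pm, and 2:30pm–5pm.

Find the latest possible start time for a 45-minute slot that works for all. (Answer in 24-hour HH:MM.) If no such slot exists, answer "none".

Elena free within 10:00–18:00: 10:00–12:45, 13:15–18:00.
Elena ∩ Brynn: 10:00–12:45, 13:15–14:45, 15:15–17:00.
Elena ∩ Brynn ∩ Ximena: 10:00–12:30, 13:15–13:30, 14:30–14:45, 15:15–17:00.
Windows ≥ 45 min: 10:00–12:30, 15:15–17:00.
Latest start in the last window 15:15–17:00 is 17:00 − 45 min = 16:15.

16:15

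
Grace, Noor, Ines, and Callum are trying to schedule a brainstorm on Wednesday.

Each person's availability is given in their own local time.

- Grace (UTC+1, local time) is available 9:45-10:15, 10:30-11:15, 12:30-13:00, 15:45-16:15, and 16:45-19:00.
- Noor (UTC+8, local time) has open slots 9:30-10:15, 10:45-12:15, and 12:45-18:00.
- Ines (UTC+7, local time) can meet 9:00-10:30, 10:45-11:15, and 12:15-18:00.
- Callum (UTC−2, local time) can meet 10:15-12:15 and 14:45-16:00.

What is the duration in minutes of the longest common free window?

Grace → UTC: 08:45–09:15, 09:30–10:15, 11:30–12:00, 14:45–15:15, 15:45–18:00.
Noor → UTC: 01:30–02:15, 02:45–04:15, 04:45–10:00.
Ines → UTC: 02:00–03:30, 03:45–04:15, 05:15–11:00.
Callum → UTC: 12:15–14:15, 16:45–18:00.
Grace ∩ Noor: 08:45–09:15, 09:30–10:00.
Grace ∩ Noor ∩ Ines: 08:45–09:15, 09:30–10:00.
Grace ∩ Noor ∩ Ines ∩ Callum: (none).
No common window.

0 minutes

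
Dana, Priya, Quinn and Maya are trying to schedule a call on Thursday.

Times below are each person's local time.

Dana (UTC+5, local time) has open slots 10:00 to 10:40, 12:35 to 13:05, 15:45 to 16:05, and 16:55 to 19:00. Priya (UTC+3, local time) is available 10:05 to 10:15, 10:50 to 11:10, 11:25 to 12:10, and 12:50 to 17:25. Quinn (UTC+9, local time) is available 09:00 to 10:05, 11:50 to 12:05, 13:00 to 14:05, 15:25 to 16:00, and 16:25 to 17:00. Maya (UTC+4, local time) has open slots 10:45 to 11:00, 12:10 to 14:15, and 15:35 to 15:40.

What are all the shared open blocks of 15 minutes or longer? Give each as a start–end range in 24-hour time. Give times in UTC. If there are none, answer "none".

Dana → UTC: 05:00–05:40, 07:35–08:05, 10:45–11:05, 11:55–14:00.
Priya → UTC: 07:05–07:15, 07:50–08:10, 08:25–09:10, 09:50–14:25.
Quinn → UTC: 00:00–01:05, 02:50–03:05, 04:00–05:05, 06:25–07:00, 07:25–08:00.
Maya → UTC: 06:45–07:00, 08:10–10:15, 11:35–11:40.
Dana ∩ Priya: 07:50–08:05, 10:45–11:05, 11:55–14:00.
Dana ∩ Priya ∩ Quinn: 07:50–08:00.
Dana ∩ Priya ∩ Quinn ∩ Maya: (none).
Windows ≥ 15 min: (none).

none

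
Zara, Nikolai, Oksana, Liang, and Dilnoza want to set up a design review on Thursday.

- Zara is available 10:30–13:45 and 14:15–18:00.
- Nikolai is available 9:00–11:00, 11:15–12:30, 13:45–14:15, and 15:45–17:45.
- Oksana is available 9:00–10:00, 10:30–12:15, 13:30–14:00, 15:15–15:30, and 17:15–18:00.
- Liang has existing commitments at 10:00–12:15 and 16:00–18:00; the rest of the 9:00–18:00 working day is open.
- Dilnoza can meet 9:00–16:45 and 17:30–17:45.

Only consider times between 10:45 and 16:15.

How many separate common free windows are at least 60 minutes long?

Liang free within 09:00–18:00: 09:00–10:00, 12:15–16:00.
Zara ∩ Nikolai: 10:30–11:00, 11:15–12:30, 15:45–17:45.
Zara ∩ Nikolai ∩ Oksana: 10:30–11:00, 11:15–12:15, 17:15–17:45.
Zara ∩ Nikolai ∩ Oksana ∩ Liang: (none).
Zara ∩ Nikolai ∩ Oksana ∩ Liang ∩ Dilnoza: (none).
Restricted to 10:45–16:15: (none).
Windows ≥ 60 min: (none).
That's 0 windows.

0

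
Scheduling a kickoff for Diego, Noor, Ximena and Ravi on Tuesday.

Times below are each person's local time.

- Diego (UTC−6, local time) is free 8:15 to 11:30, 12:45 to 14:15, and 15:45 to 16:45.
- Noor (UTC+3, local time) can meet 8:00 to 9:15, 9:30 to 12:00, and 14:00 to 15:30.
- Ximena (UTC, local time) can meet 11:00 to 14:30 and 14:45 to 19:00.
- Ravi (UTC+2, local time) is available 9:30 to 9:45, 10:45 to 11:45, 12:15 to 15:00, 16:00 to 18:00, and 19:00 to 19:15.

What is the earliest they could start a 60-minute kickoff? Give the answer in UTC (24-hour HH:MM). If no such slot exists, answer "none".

Diego → UTC: 14:15–17:30, 18:45–20:15, 21:45–22:45.
Noor → UTC: 05:00–06:15, 06:30–09:00, 11:00–12:30.
Ximena → UTC: 11:00–14:30, 14:45–19:00.
Ravi → UTC: 07:30–07:45, 08:45–09:45, 10:15–13:00, 14:00–16:00, 17:00–17:15.
Diego ∩ Noor: (none).
Diego ∩ Noor ∩ Ximena: (none).
Diego ∩ Noor ∩ Ximena ∩ Ravi: (none).
Windows ≥ 60 min: (none).

none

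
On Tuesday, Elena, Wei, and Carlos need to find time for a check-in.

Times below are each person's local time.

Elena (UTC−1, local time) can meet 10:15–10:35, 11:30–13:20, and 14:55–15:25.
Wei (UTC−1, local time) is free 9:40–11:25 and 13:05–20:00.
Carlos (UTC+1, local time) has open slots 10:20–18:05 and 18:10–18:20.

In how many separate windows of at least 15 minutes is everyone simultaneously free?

Elena → UTC: 11:15–11:35, 12:30–14:20, 15:55–16:25.
Wei → UTC: 10:40–12:25, 14:05–21:00.
Carlos → UTC: 09:20–17:05, 17:10–17:20.
Elena ∩ Wei: 11:15–11:35, 14:05–14:20, 15:55–16:25.
Elena ∩ Wei ∩ Carlos: 11:15–11:35, 14:05–14:20, 15:55–16:25.
Windows ≥ 15 min: 11:15–11:35, 14:05–14:20, 15:55–16:25.
That's 3 windows.

3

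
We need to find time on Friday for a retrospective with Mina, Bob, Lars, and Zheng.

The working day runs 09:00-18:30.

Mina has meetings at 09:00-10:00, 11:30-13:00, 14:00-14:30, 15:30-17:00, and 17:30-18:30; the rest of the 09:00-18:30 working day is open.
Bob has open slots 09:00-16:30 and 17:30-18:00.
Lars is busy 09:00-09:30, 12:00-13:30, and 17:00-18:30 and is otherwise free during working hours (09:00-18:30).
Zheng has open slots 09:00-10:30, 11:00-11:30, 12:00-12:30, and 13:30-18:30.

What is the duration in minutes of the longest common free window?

60 minutes

Mina free within 09:00–18:30: 10:00–11:30, 13:00–14:00, 14:30–15:30, 17:00–17:30.
Lars free within 09:00–18:30: 09:30–12:00, 13:30–17:00.
Mina ∩ Bob: 10:00–11:30, 13:00–14:00, 14:30–15:30.
Mina ∩ Bob ∩ Lars: 10:00–11:30, 13:30–14:00, 14:30–15:30.
Mina ∩ Bob ∩ Lars ∩ Zheng: 10:00–10:30, 11:00–11:30, 13:30–14:00, 14:30–15:30.
Common window lengths: 30, 30, 30, 60 min; longest is 60.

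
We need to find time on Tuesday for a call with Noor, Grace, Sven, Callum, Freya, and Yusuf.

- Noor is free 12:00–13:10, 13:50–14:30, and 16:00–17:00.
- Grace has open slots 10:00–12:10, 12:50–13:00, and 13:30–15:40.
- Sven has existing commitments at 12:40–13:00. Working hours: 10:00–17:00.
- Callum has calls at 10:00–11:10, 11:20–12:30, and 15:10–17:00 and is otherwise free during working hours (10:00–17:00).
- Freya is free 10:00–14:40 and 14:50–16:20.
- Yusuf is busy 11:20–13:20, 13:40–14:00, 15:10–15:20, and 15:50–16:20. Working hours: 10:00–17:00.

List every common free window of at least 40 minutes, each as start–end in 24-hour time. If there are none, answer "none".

none

Sven free within 10:00–17:00: 10:00–12:40, 13:00–17:00.
Callum free within 10:00–17:00: 11:10–11:20, 12:30–15:10.
Yusuf free within 10:00–17:00: 10:00–11:20, 13:20–13:40, 14:00–15:10, 15:20–15:50, 16:20–17:00.
Noor ∩ Grace: 12:00–12:10, 12:50–13:00, 13:50–14:30.
Noor ∩ Grace ∩ Sven: 12:00–12:10, 13:50–14:30.
Noor ∩ Grace ∩ Sven ∩ Callum: 13:50–14:30.
Noor ∩ Grace ∩ Sven ∩ Callum ∩ Freya: 13:50–14:30.
Noor ∩ Grace ∩ Sven ∩ Callum ∩ Freya ∩ Yusuf: 14:00–14:30.
Windows ≥ 40 min: (none).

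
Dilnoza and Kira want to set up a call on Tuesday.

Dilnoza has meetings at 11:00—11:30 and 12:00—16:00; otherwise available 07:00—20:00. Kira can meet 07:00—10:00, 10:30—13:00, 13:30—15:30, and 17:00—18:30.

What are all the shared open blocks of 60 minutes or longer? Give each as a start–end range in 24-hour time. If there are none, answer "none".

Dilnoza free within 07:00–20:00: 07:00–11:00, 11:30–12:00, 16:00–20:00.
Dilnoza ∩ Kira: 07:00–10:00, 10:30–11:00, 11:30–12:00, 17:00–18:30.
Windows ≥ 60 min: 07:00–10:00, 17:00–18:30.

07:00–10:00, 17:00–18:30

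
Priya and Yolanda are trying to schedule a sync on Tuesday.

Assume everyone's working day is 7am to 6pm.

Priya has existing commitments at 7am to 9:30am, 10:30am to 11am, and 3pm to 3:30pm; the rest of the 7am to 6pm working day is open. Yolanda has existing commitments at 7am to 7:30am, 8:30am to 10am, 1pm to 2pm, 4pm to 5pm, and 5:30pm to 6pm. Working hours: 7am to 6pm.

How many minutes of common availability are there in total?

Priya free within 07:00–18:00: 09:30–10:30, 11:00–15:00, 15:30–18:00.
Yolanda free within 07:00–18:00: 07:30–08:30, 10:00–13:00, 14:00–16:00, 17:00–17:30.
Priya ∩ Yolanda: 10:00–10:30, 11:00–13:00, 14:00–15:00, 15:30–16:00, 17:00–17:30.
Total common minutes: 30 + 120 + 60 + 30 + 30 = 270.

270 minutes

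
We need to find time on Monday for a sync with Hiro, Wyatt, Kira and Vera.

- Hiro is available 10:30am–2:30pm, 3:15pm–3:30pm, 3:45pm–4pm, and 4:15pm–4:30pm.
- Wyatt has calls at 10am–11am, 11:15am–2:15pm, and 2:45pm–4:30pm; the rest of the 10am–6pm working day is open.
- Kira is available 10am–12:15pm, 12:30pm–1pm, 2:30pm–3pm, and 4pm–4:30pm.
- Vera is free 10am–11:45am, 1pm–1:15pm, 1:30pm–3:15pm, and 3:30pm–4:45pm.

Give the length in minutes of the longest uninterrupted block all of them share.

Wyatt free within 10:00–18:00: 11:00–11:15, 14:15–14:45, 16:30–18:00.
Hiro ∩ Wyatt: 11:00–11:15, 14:15–14:30.
Hiro ∩ Wyatt ∩ Kira: 11:00–11:15.
Hiro ∩ Wyatt ∩ Kira ∩ Vera: 11:00–11:15.
Single common window of 15 minutes.

15 minutes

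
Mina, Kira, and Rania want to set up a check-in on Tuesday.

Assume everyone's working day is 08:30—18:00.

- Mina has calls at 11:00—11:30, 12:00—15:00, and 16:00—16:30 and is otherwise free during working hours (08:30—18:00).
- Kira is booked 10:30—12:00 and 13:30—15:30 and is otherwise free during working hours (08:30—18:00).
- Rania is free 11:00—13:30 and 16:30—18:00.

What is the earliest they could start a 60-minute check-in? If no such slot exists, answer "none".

16:30

Mina free within 08:30–18:00: 08:30–11:00, 11:30–12:00, 15:00–16:00, 16:30–18:00.
Kira free within 08:30–18:00: 08:30–10:30, 12:00–13:30, 15:30–18:00.
Mina ∩ Kira: 08:30–10:30, 15:30–16:00, 16:30–18:00.
Mina ∩ Kira ∩ Rania: 16:30–18:00.
Windows ≥ 60 min: 16:30–18:00.
Earliest such window starts at 16:30.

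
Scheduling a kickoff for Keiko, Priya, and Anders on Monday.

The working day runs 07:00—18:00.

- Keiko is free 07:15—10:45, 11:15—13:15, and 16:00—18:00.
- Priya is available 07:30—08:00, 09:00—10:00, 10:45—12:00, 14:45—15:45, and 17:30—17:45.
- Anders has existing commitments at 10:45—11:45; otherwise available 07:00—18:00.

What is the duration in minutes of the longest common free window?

60 minutes

Anders free within 07:00–18:00: 07:00–10:45, 11:45–18:00.
Keiko ∩ Priya: 07:30–08:00, 09:00–10:00, 11:15–12:00, 17:30–17:45.
Keiko ∩ Priya ∩ Anders: 07:30–08:00, 09:00–10:00, 11:45–12:00, 17:30–17:45.
Common window lengths: 30, 60, 15, 15 min; longest is 60.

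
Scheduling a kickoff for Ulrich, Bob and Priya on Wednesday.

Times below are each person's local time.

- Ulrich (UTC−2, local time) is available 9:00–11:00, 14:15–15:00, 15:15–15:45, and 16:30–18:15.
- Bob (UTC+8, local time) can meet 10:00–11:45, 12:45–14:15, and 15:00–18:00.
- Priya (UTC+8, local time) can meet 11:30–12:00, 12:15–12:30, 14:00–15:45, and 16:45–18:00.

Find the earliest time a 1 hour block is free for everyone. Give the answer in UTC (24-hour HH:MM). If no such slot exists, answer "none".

Ulrich → UTC: 11:00–13:00, 16:15–17:00, 17:15–17:45, 18:30–20:15.
Bob → UTC: 02:00–03:45, 04:45–06:15, 07:00–10:00.
Priya → UTC: 03:30–04:00, 04:15–04:30, 06:00–07:45, 08:45–10:00.
Ulrich ∩ Bob: (none).
Ulrich ∩ Bob ∩ Priya: (none).
Windows ≥ 60 min: (none).

none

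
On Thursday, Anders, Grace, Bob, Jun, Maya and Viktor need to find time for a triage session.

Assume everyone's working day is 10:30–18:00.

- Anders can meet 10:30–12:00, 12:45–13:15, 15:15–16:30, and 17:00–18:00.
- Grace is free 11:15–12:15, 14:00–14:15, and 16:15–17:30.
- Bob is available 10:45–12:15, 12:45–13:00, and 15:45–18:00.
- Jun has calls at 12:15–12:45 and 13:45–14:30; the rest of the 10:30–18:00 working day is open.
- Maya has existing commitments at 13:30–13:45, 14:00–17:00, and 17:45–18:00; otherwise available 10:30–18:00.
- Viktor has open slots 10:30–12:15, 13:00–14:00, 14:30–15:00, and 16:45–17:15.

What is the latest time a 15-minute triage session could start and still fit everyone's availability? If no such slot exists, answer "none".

Jun free within 10:30–18:00: 10:30–12:15, 12:45–13:45, 14:30–18:00.
Maya free within 10:30–18:00: 10:30–13:30, 13:45–14:00, 17:00–17:45.
Anders ∩ Grace: 11:15–12:00, 16:15–16:30, 17:00–17:30.
Anders ∩ Grace ∩ Bob: 11:15–12:00, 16:15–16:30, 17:00–17:30.
Anders ∩ Grace ∩ Bob ∩ Jun: 11:15–12:00, 16:15–16:30, 17:00–17:30.
Anders ∩ Grace ∩ Bob ∩ Jun ∩ Maya: 11:15–12:00, 17:00–17:30.
Anders ∩ Grace ∩ Bob ∩ Jun ∩ Maya ∩ Viktor: 11:15–12:00, 17:00–17:15.
Windows ≥ 15 min: 11:15–12:00, 17:00–17:15.
Latest start in the last window 17:00–17:15 is 17:15 − 15 min = 17:00.

17:00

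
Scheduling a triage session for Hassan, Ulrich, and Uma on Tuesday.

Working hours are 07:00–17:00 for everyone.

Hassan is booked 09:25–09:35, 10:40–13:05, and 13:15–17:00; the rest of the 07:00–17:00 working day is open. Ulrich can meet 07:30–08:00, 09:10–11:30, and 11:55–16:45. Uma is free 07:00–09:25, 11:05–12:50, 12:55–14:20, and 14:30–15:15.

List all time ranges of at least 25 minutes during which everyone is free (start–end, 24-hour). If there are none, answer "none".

Hassan free within 07:00–17:00: 07:00–09:25, 09:35–10:40, 13:05–13:15.
Hassan ∩ Ulrich: 07:30–08:00, 09:10–09:25, 09:35–10:40, 13:05–13:15.
Hassan ∩ Ulrich ∩ Uma: 07:30–08:00, 09:10–09:25, 13:05–13:15.
Windows ≥ 25 min: 07:30–08:00.

07:30–08:00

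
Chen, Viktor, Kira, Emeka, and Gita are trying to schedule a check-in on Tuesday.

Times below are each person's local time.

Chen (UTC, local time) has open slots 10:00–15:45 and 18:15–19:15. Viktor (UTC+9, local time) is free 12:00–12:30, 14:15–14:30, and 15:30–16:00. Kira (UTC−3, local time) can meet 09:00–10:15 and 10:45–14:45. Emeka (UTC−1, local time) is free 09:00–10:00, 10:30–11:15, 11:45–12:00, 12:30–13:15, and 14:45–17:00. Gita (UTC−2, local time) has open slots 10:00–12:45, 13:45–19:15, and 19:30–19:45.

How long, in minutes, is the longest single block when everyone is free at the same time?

0 minutes

Chen → UTC: 10:00–15:45, 18:15–19:15.
Viktor → UTC: 03:00–03:30, 05:15–05:30, 06:30–07:00.
Kira → UTC: 12:00–13:15, 13:45–17:45.
Emeka → UTC: 10:00–11:00, 11:30–12:15, 12:45–13:00, 13:30–14:15, 15:45–18:00.
Gita → UTC: 12:00–14:45, 15:45–21:15, 21:30–21:45.
Chen ∩ Viktor: (none).
Chen ∩ Viktor ∩ Kira: (none).
Chen ∩ Viktor ∩ Kira ∩ Emeka: (none).
Chen ∩ Viktor ∩ Kira ∩ Emeka ∩ Gita: (none).
No common window.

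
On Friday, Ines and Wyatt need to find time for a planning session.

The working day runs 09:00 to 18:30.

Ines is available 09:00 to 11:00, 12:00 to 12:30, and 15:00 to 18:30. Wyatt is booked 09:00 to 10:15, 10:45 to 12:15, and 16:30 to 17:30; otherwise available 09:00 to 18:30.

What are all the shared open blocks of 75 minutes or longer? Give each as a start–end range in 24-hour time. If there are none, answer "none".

Wyatt free within 09:00–18:30: 10:15–10:45, 12:15–16:30, 17:30–18:30.
Ines ∩ Wyatt: 10:15–10:45, 12:15–12:30, 15:00–16:30, 17:30–18:30.
Windows ≥ 75 min: 15:00–16:30.

15:00–16:30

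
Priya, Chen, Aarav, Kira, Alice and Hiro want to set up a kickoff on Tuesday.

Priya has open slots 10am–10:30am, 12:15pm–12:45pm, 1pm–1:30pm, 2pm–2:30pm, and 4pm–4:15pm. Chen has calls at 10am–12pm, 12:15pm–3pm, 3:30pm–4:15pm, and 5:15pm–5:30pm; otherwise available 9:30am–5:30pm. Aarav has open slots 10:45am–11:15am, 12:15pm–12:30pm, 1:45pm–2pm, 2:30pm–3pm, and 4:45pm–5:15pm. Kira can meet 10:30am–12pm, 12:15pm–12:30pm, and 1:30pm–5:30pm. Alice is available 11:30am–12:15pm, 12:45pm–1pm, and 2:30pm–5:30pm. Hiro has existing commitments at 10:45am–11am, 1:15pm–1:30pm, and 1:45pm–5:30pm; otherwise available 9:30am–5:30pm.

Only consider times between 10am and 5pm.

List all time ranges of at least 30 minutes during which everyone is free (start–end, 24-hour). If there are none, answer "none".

none

Chen free within 09:30–17:30: 09:30–10:00, 12:00–12:15, 15:00–15:30, 16:15–17:15.
Hiro free within 09:30–17:30: 09:30–10:45, 11:00–13:15, 13:30–13:45.
Priya ∩ Chen: (none).
Priya ∩ Chen ∩ Aarav: (none).
Priya ∩ Chen ∩ Aarav ∩ Kira: (none).
Priya ∩ Chen ∩ Aarav ∩ Kira ∩ Alice: (none).
Priya ∩ Chen ∩ Aarav ∩ Kira ∩ Alice ∩ Hiro: (none).
Restricted to 10:00–17:00: (none).
Windows ≥ 30 min: (none).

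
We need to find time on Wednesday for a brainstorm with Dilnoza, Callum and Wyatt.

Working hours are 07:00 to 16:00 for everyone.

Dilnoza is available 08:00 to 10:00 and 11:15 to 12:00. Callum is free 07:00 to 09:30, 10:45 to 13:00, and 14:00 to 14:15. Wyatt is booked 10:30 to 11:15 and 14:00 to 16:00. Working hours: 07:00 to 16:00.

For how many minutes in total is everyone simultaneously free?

Wyatt free within 07:00–16:00: 07:00–10:30, 11:15–14:00.
Dilnoza ∩ Callum: 08:00–09:30, 11:15–12:00.
Dilnoza ∩ Callum ∩ Wyatt: 08:00–09:30, 11:15–12:00.
Total common minutes: 90 + 45 = 135.

135 minutes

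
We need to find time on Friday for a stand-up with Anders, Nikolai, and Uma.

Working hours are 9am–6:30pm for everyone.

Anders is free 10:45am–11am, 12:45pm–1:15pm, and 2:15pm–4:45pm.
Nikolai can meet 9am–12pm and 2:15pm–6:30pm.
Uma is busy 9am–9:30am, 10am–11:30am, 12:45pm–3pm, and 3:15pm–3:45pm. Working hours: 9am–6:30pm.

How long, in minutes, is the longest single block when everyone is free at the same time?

60 minutes

Uma free within 09:00–18:30: 09:30–10:00, 11:30–12:45, 15:00–15:15, 15:45–18:30.
Anders ∩ Nikolai: 10:45–11:00, 14:15–16:45.
Anders ∩ Nikolai ∩ Uma: 15:00–15:15, 15:45–16:45.
Common window lengths: 15, 60 min; longest is 60.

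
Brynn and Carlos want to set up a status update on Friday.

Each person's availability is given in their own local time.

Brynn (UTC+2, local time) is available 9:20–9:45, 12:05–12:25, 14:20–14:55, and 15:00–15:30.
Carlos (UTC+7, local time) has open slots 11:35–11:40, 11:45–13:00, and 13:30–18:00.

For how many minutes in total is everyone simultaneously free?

Brynn → UTC: 07:20–07:45, 10:05–10:25, 12:20–12:55, 13:00–13:30.
Carlos → UTC: 04:35–04:40, 04:45–06:00, 06:30–11:00.
Brynn ∩ Carlos: 07:20–07:45, 10:05–10:25.
Total common minutes: 25 + 20 = 45.

45 minutes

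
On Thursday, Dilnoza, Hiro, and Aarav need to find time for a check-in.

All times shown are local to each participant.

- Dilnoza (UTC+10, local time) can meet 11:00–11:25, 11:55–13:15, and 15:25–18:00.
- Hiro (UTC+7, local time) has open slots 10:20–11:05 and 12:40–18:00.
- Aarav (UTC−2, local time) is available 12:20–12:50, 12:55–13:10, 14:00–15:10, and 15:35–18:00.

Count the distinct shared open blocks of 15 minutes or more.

0

Dilnoza → UTC: 01:00–01:25, 01:55–03:15, 05:25–08:00.
Hiro → UTC: 03:20–04:05, 05:40–11:00.
Aarav → UTC: 14:20–14:50, 14:55–15:10, 16:00–17:10, 17:35–20:00.
Dilnoza ∩ Hiro: 05:40–08:00.
Dilnoza ∩ Hiro ∩ Aarav: (none).
Windows ≥ 15 min: (none).
That's 0 windows.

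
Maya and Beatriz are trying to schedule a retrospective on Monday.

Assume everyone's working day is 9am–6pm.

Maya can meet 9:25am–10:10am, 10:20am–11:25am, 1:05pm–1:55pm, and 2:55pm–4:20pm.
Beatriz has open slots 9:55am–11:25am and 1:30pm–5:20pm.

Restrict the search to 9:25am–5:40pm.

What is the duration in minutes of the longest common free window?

Maya ∩ Beatriz: 09:55–10:10, 10:20–11:25, 13:30–13:55, 14:55–16:20.
Restricted to 09:25–17:40: 09:55–10:10, 10:20–11:25, 13:30–13:55, 14:55–16:20.
Common window lengths: 15, 65, 25, 85 min; longest is 85.

85 minutes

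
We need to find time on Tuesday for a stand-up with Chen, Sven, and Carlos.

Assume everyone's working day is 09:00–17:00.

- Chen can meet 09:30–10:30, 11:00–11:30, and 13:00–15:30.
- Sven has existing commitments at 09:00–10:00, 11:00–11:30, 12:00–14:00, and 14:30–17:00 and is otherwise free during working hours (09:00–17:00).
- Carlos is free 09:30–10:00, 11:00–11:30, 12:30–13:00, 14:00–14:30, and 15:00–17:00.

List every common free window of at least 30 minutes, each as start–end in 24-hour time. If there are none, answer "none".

Sven free within 09:00–17:00: 10:00–11:00, 11:30–12:00, 14:00–14:30.
Chen ∩ Sven: 10:00–10:30, 14:00–14:30.
Chen ∩ Sven ∩ Carlos: 14:00–14:30.
Windows ≥ 30 min: 14:00–14:30.

14:00–14:30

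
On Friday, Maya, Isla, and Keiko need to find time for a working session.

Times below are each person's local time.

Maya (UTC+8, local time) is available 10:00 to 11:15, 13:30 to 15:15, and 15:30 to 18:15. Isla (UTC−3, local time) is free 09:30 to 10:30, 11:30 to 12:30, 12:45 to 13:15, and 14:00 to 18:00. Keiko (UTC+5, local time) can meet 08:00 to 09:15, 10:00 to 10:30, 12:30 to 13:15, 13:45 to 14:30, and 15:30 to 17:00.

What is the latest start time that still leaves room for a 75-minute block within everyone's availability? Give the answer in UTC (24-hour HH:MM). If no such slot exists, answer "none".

Maya → UTC: 02:00–03:15, 05:30–07:15, 07:30–10:15.
Isla → UTC: 12:30–13:30, 14:30–15:30, 15:45–16:15, 17:00–21:00.
Keiko → UTC: 03:00–04:15, 05:00–05:30, 07:30–08:15, 08:45–09:30, 10:30–12:00.
Maya ∩ Isla: (none).
Maya ∩ Isla ∩ Keiko: (none).
Windows ≥ 75 min: (none).

none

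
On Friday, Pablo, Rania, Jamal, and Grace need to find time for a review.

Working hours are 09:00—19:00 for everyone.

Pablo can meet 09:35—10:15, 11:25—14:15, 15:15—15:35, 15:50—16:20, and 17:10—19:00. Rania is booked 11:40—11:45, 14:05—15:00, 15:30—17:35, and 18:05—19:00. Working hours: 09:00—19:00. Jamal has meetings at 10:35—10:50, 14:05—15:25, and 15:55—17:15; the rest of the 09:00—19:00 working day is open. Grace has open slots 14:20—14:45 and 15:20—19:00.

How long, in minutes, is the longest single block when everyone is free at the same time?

30 minutes

Rania free within 09:00–19:00: 09:00–11:40, 11:45–14:05, 15:00–15:30, 17:35–18:05.
Jamal free within 09:00–19:00: 09:00–10:35, 10:50–14:05, 15:25–15:55, 17:15–19:00.
Pablo ∩ Rania: 09:35–10:15, 11:25–11:40, 11:45–14:05, 15:15–15:30, 17:35–18:05.
Pablo ∩ Rania ∩ Jamal: 09:35–10:15, 11:25–11:40, 11:45–14:05, 15:25–15:30, 17:35–18:05.
Pablo ∩ Rania ∩ Jamal ∩ Grace: 15:25–15:30, 17:35–18:05.
Common window lengths: 5, 30 min; longest is 30.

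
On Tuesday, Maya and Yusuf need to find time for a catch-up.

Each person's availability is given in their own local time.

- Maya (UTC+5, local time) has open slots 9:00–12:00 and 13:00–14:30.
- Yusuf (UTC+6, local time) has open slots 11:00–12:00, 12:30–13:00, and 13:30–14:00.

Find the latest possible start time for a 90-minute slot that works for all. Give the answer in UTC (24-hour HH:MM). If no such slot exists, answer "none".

none

Maya → UTC: 04:00–07:00, 08:00–09:30.
Yusuf → UTC: 05:00–06:00, 06:30–07:00, 07:30–08:00.
Maya ∩ Yusuf: 05:00–06:00, 06:30–07:00.
Windows ≥ 90 min: (none).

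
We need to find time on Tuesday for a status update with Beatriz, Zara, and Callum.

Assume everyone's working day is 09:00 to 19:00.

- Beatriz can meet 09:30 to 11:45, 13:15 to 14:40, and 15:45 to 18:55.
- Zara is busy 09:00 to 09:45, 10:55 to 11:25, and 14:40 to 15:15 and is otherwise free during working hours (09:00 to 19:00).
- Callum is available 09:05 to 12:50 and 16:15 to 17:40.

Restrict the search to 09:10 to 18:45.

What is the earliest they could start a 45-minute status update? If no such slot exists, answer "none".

Zara free within 09:00–19:00: 09:45–10:55, 11:25–14:40, 15:15–19:00.
Beatriz ∩ Zara: 09:45–10:55, 11:25–11:45, 13:15–14:40, 15:45–18:55.
Beatriz ∩ Zara ∩ Callum: 09:45–10:55, 11:25–11:45, 16:15–17:40.
Restricted to 09:10–18:45: 09:45–10:55, 11:25–11:45, 16:15–17:40.
Windows ≥ 45 min: 09:45–10:55, 16:15–17:40.
Earliest such window starts at 09:45.

09:45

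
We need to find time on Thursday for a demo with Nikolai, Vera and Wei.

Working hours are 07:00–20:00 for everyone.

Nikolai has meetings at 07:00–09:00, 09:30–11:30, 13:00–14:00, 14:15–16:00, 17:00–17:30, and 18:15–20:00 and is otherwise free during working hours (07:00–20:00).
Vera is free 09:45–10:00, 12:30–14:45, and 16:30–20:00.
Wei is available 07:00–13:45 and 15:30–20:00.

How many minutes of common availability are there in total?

105 minutes

Nikolai free within 07:00–20:00: 09:00–09:30, 11:30–13:00, 14:00–14:15, 16:00–17:00, 17:30–18:15.
Nikolai ∩ Vera: 12:30–13:00, 14:00–14:15, 16:30–17:00, 17:30–18:15.
Nikolai ∩ Vera ∩ Wei: 12:30–13:00, 16:30–17:00, 17:30–18:15.
Total common minutes: 30 + 30 + 45 = 105.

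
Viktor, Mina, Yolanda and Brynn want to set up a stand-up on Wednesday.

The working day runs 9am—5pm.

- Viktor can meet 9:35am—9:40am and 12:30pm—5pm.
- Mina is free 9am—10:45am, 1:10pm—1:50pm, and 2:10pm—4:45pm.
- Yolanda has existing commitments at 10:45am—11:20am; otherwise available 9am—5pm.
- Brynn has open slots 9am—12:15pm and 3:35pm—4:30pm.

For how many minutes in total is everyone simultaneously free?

60 minutes

Yolanda free within 09:00–17:00: 09:00–10:45, 11:20–17:00.
Viktor ∩ Mina: 09:35–09:40, 13:10–13:50, 14:10–16:45.
Viktor ∩ Mina ∩ Yolanda: 09:35–09:40, 13:10–13:50, 14:10–16:45.
Viktor ∩ Mina ∩ Yolanda ∩ Brynn: 09:35–09:40, 15:35–16:30.
Total common minutes: 5 + 55 = 60.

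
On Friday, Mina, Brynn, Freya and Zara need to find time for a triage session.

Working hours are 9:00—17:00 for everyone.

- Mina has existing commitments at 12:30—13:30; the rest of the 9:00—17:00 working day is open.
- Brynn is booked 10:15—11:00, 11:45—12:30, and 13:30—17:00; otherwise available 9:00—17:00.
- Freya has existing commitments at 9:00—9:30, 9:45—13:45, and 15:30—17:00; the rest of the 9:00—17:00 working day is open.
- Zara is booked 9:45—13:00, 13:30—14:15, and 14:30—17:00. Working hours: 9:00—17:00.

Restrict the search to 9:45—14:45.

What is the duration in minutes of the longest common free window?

Mina free within 09:00–17:00: 09:00–12:30, 13:30–17:00.
Brynn free within 09:00–17:00: 09:00–10:15, 11:00–11:45, 12:30–13:30.
Freya free within 09:00–17:00: 09:30–09:45, 13:45–15:30.
Zara free within 09:00–17:00: 09:00–09:45, 13:00–13:30, 14:15–14:30.
Mina ∩ Brynn: 09:00–10:15, 11:00–11:45.
Mina ∩ Brynn ∩ Freya: 09:30–09:45.
Mina ∩ Brynn ∩ Freya ∩ Zara: 09:30–09:45.
Restricted to 09:45–14:45: (none).
No common window.

0 minutes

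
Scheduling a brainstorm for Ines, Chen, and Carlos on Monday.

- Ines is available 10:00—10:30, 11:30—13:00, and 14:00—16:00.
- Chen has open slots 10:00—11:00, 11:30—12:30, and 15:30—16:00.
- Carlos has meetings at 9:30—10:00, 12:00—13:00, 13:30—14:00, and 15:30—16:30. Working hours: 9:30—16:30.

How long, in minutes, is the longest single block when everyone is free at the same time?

30 minutes

Carlos free within 09:30–16:30: 10:00–12:00, 13:00–13:30, 14:00–15:30.
Ines ∩ Chen: 10:00–10:30, 11:30–12:30, 15:30–16:00.
Ines ∩ Chen ∩ Carlos: 10:00–10:30, 11:30–12:00.
Common window lengths: 30, 30 min; longest is 30.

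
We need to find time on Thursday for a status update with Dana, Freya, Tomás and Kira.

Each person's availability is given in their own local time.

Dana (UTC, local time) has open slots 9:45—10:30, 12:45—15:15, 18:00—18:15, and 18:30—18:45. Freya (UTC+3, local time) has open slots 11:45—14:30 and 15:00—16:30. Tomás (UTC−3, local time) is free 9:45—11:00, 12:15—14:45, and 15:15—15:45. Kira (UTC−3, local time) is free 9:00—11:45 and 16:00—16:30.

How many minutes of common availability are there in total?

Dana → UTC: 09:45–10:30, 12:45–15:15, 18:00–18:15, 18:30–18:45.
Freya → UTC: 08:45–11:30, 12:00–13:30.
Tomás → UTC: 12:45–14:00, 15:15–17:45, 18:15–18:45.
Kira → UTC: 12:00–14:45, 19:00–19:30.
Dana ∩ Freya: 09:45–10:30, 12:45–13:30.
Dana ∩ Freya ∩ Tomás: 12:45–13:30.
Dana ∩ Freya ∩ Tomás ∩ Kira: 12:45–13:30.
Total common minutes: 45.

45 minutes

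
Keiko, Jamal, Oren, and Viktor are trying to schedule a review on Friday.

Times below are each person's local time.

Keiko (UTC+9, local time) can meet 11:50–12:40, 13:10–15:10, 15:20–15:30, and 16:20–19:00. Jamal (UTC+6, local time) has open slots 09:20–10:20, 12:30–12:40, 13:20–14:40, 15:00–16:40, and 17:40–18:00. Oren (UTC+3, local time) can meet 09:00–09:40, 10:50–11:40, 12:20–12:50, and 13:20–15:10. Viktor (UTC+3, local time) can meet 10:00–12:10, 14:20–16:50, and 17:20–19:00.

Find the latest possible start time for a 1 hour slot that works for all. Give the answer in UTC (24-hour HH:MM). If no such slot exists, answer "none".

Keiko → UTC: 02:50–03:40, 04:10–06:10, 06:20–06:30, 07:20–10:00.
Jamal → UTC: 03:20–04:20, 06:30–06:40, 07:20–08:40, 09:00–10:40, 11:40–12:00.
Oren → UTC: 06:00–06:40, 07:50–08:40, 09:20–09:50, 10:20–12:10.
Viktor → UTC: 07:00–09:10, 11:20–13:50, 14:20–16:00.
Keiko ∩ Jamal: 03:20–03:40, 04:10–04:20, 07:20–08:40, 09:00–10:00.
Keiko ∩ Jamal ∩ Oren: 07:50–08:40, 09:20–09:50.
Keiko ∩ Jamal ∩ Oren ∩ Viktor: 07:50–08:40.
Windows ≥ 60 min: (none).

none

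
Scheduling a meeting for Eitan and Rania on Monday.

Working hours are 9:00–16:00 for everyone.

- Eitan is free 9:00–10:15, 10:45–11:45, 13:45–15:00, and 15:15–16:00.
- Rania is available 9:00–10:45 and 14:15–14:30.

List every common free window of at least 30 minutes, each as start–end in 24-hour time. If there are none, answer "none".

Eitan ∩ Rania: 09:00–10:15, 14:15–14:30.
Windows ≥ 30 min: 09:00–10:15.

09:00–10:15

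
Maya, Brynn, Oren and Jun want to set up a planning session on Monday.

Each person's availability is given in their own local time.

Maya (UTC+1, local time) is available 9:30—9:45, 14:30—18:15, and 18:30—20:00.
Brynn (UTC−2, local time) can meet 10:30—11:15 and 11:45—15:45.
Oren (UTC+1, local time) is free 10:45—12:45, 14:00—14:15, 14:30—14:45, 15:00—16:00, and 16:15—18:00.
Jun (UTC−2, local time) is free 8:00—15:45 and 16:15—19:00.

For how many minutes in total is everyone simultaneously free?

165 minutes

Maya → UTC: 08:30–08:45, 13:30–17:15, 17:30–19:00.
Brynn → UTC: 12:30–13:15, 13:45–17:45.
Oren → UTC: 09:45–11:45, 13:00–13:15, 13:30–13:45, 14:00–15:00, 15:15–17:00.
Jun → UTC: 10:00–17:45, 18:15–21:00.
Maya ∩ Brynn: 13:45–17:15, 17:30–17:45.
Maya ∩ Brynn ∩ Oren: 14:00–15:00, 15:15–17:00.
Maya ∩ Brynn ∩ Oren ∩ Jun: 14:00–15:00, 15:15–17:00.
Total common minutes: 60 + 105 = 165.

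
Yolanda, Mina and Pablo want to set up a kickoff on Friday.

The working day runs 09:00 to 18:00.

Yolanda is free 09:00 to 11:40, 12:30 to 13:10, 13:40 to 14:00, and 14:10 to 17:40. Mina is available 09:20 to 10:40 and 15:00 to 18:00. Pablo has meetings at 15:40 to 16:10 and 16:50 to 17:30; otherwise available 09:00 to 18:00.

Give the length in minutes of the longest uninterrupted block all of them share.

Pablo free within 09:00–18:00: 09:00–15:40, 16:10–16:50, 17:30–18:00.
Yolanda ∩ Mina: 09:20–10:40, 15:00–17:40.
Yolanda ∩ Mina ∩ Pablo: 09:20–10:40, 15:00–15:40, 16:10–16:50, 17:30–17:40.
Common window lengths: 80, 40, 40, 10 min; longest is 80.

80 minutes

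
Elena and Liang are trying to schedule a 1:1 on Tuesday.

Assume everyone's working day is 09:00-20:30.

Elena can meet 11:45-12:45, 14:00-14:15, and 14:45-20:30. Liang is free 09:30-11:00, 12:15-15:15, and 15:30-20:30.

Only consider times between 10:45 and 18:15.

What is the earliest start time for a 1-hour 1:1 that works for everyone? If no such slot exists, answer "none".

Elena ∩ Liang: 12:15–12:45, 14:00–14:15, 14:45–15:15, 15:30–20:30.
Restricted to 10:45–18:15: 12:15–12:45, 14:00–14:15, 14:45–15:15, 15:30–18:15.
Windows ≥ 60 min: 15:30–18:15.
Earliest such window starts at 15:30.

15:30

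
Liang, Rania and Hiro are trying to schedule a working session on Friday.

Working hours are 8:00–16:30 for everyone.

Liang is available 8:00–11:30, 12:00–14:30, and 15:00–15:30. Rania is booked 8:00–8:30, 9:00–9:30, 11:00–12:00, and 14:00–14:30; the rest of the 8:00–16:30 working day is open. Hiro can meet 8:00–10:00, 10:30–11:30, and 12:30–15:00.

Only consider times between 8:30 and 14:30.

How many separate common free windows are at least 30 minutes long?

Rania free within 08:00–16:30: 08:30–09:00, 09:30–11:00, 12:00–14:00, 14:30–16:30.
Liang ∩ Rania: 08:30–09:00, 09:30–11:00, 12:00–14:00, 15:00–15:30.
Liang ∩ Rania ∩ Hiro: 08:30–09:00, 09:30–10:00, 10:30–11:00, 12:30–14:00.
Restricted to 08:30–14:30: 08:30–09:00, 09:30–10:00, 10:30–11:00, 12:30–14:00.
Windows ≥ 30 min: 08:30–09:00, 09:30–10:00, 10:30–11:00, 12:30–14:00.
That's 4 windows.

4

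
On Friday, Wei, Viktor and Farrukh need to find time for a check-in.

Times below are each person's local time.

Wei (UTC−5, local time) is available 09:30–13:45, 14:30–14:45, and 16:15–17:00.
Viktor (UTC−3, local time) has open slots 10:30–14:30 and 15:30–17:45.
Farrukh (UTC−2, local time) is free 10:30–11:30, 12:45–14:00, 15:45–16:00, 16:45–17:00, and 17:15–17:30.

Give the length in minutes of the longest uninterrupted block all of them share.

75 minutes

Wei → UTC: 14:30–18:45, 19:30–19:45, 21:15–22:00.
Viktor → UTC: 13:30–17:30, 18:30–20:45.
Farrukh → UTC: 12:30–13:30, 14:45–16:00, 17:45–18:00, 18:45–19:00, 19:15–19:30.
Wei ∩ Viktor: 14:30–17:30, 18:30–18:45, 19:30–19:45.
Wei ∩ Viktor ∩ Farrukh: 14:45–16:00.
Single common window of 75 minutes.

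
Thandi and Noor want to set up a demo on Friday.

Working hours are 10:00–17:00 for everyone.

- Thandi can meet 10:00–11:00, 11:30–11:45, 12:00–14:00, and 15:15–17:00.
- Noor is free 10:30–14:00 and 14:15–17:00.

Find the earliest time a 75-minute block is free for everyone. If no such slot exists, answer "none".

Thandi ∩ Noor: 10:30–11:00, 11:30–11:45, 12:00–14:00, 15:15–17:00.
Windows ≥ 75 min: 12:00–14:00, 15:15–17:00.
Earliest such window starts at 12:00.

12:00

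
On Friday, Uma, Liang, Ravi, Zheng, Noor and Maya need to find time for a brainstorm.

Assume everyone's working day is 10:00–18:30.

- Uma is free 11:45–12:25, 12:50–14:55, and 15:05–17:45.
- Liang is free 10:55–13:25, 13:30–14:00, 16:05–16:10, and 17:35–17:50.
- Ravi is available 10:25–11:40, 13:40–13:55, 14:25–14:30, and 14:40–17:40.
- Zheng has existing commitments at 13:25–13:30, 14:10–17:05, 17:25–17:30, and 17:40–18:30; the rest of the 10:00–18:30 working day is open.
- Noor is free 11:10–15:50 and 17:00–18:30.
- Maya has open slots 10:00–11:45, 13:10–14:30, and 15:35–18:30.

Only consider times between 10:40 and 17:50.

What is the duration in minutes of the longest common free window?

Zheng free within 10:00–18:30: 10:00–13:25, 13:30–14:10, 17:05–17:25, 17:30–17:40.
Uma ∩ Liang: 11:45–12:25, 12:50–13:25, 13:30–14:00, 16:05–16:10, 17:35–17:45.
Uma ∩ Liang ∩ Ravi: 13:40–13:55, 16:05–16:10, 17:35–17:40.
Uma ∩ Liang ∩ Ravi ∩ Zheng: 13:40–13:55, 17:35–17:40.
Uma ∩ Liang ∩ Ravi ∩ Zheng ∩ Noor: 13:40–13:55, 17:35–17:40.
Uma ∩ Liang ∩ Ravi ∩ Zheng ∩ Noor ∩ Maya: 13:40–13:55, 17:35–17:40.
Restricted to 10:40–17:50: 13:40–13:55, 17:35–17:40.
Common window lengths: 15, 5 min; longest is 15.

15 minutes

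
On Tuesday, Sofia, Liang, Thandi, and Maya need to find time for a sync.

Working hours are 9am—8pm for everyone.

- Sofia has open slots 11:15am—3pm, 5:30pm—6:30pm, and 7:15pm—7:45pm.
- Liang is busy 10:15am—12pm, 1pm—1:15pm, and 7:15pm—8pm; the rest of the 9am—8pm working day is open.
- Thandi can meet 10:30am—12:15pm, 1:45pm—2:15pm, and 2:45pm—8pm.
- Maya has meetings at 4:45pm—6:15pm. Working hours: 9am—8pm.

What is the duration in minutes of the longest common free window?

30 minutes

Liang free within 09:00–20:00: 09:00–10:15, 12:00–13:00, 13:15–19:15.
Maya free within 09:00–20:00: 09:00–16:45, 18:15–20:00.
Sofia ∩ Liang: 12:00–13:00, 13:15–15:00, 17:30–18:30.
Sofia ∩ Liang ∩ Thandi: 12:00–12:15, 13:45–14:15, 14:45–15:00, 17:30–18:30.
Sofia ∩ Liang ∩ Thandi ∩ Maya: 12:00–12:15, 13:45–14:15, 14:45–15:00, 18:15–18:30.
Common window lengths: 15, 30, 15, 15 min; longest is 30.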